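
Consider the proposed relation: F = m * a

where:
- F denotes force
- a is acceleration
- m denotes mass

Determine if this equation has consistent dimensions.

Yes

F (force) has dimensions [L M T^-2].
a (acceleration) has dimensions [L T^-2].
m (mass) has dimensions [M].

Left side: [L M T^-2]
Right side: [L M T^-2]

Both sides have the same dimensions, so the equation is dimensionally consistent.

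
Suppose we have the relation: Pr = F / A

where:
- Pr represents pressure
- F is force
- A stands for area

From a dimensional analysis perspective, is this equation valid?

Yes

Pr (pressure) has dimensions [L^-1 M T^-2].
F (force) has dimensions [L M T^-2].
A (area) has dimensions [L^2].

Left side: [L^-1 M T^-2]
Right side: [L^-1 M T^-2]

Both sides have the same dimensions, so the equation is dimensionally consistent.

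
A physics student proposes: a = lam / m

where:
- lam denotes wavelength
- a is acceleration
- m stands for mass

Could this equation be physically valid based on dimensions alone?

No

lam (wavelength) has dimensions [L].
a (acceleration) has dimensions [L T^-2].
m (mass) has dimensions [M].

Left side: [L T^-2]
Right side: [L M^-1]

The two sides have different dimensions, so the equation is NOT dimensionally consistent.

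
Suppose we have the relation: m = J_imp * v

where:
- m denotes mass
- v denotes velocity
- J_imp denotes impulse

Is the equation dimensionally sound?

No

m (mass) has dimensions [M].
v (velocity) has dimensions [L T^-1].
J_imp (impulse) has dimensions [L M T^-1].

Left side: [M]
Right side: [L^2 M T^-2]

The two sides have different dimensions, so the equation is NOT dimensionally consistent.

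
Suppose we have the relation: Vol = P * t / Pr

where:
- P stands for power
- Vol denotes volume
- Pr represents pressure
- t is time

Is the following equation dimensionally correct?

Yes

P (power) has dimensions [L^2 M T^-3].
Vol (volume) has dimensions [L^3].
Pr (pressure) has dimensions [L^-1 M T^-2].
t (time) has dimensions [T].

Left side: [L^3]
Right side: [L^3]

Both sides have the same dimensions, so the equation is dimensionally consistent.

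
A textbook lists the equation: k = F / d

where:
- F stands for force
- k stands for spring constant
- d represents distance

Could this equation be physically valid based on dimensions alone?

Yes

F (force) has dimensions [L M T^-2].
k (spring constant) has dimensions [M T^-2].
d (distance) has dimensions [L].

Left side: [M T^-2]
Right side: [M T^-2]

Both sides have the same dimensions, so the equation is dimensionally consistent.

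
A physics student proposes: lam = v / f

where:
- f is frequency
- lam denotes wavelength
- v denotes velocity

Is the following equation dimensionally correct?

Yes

f (frequency) has dimensions [T^-1].
lam (wavelength) has dimensions [L].
v (velocity) has dimensions [L T^-1].

Left side: [L]
Right side: [L]

Both sides have the same dimensions, so the equation is dimensionally consistent.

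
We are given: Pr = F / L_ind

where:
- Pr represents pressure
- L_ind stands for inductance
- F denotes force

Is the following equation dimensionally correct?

No

Pr (pressure) has dimensions [L^-1 M T^-2].
L_ind (inductance) has dimensions [I^-2 L^2 M T^-2].
F (force) has dimensions [L M T^-2].

Left side: [L^-1 M T^-2]
Right side: [I^2 L^-1]

The two sides have different dimensions, so the equation is NOT dimensionally consistent.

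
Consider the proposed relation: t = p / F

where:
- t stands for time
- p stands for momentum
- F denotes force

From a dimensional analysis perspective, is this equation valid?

Yes

t (time) has dimensions [T].
p (momentum) has dimensions [L M T^-1].
F (force) has dimensions [L M T^-2].

Left side: [T]
Right side: [T]

Both sides have the same dimensions, so the equation is dimensionally consistent.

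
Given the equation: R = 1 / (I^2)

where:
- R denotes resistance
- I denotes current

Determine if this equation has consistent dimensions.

No

R (resistance) has dimensions [I^-2 L^2 M T^-3].
I (current) has dimensions [I].

Left side: [I^-2 L^2 M T^-3]
Right side: [I^-2]

The two sides have different dimensions, so the equation is NOT dimensionally consistent.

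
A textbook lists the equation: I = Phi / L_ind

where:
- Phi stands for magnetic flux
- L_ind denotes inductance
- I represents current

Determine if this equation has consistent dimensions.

Yes

Phi (magnetic flux) has dimensions [I^-1 L^2 M T^-2].
L_ind (inductance) has dimensions [I^-2 L^2 M T^-2].
I (current) has dimensions [I].

Left side: [I]
Right side: [I]

Both sides have the same dimensions, so the equation is dimensionally consistent.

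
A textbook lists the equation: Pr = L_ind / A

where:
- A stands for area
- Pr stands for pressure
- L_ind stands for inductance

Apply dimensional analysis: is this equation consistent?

No

A (area) has dimensions [L^2].
Pr (pressure) has dimensions [L^-1 M T^-2].
L_ind (inductance) has dimensions [I^-2 L^2 M T^-2].

Left side: [L^-1 M T^-2]
Right side: [I^-2 M T^-2]

The two sides have different dimensions, so the equation is NOT dimensionally consistent.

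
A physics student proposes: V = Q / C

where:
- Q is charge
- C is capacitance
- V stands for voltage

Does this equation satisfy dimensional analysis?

Yes

Q (charge) has dimensions [I T].
C (capacitance) has dimensions [I^2 L^-2 M^-1 T^4].
V (voltage) has dimensions [I^-1 L^2 M T^-3].

Left side: [I^-1 L^2 M T^-3]
Right side: [I^-1 L^2 M T^-3]

Both sides have the same dimensions, so the equation is dimensionally consistent.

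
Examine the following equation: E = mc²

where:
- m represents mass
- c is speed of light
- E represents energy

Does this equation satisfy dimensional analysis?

Yes

m (mass) has dimensions [M].
c (speed of light) has dimensions [L T^-1].
E (energy) has dimensions [L^2 M T^-2].

Left side: [L^2 M T^-2]
Right side: [L^2 M T^-2]

Both sides have the same dimensions, so the equation is dimensionally consistent.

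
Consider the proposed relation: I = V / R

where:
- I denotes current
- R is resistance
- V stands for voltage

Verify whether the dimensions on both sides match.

Yes

I (current) has dimensions [I].
R (resistance) has dimensions [I^-2 L^2 M T^-3].
V (voltage) has dimensions [I^-1 L^2 M T^-3].

Left side: [I]
Right side: [I]

Both sides have the same dimensions, so the equation is dimensionally consistent.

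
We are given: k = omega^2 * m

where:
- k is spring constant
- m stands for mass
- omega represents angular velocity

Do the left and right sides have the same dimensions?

Yes

k (spring constant) has dimensions [M T^-2].
m (mass) has dimensions [M].
omega (angular velocity) has dimensions [T^-1].

Left side: [M T^-2]
Right side: [M T^-2]

Both sides have the same dimensions, so the equation is dimensionally consistent.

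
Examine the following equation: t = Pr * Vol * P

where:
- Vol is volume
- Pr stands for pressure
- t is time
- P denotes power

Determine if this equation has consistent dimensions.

No

Vol (volume) has dimensions [L^3].
Pr (pressure) has dimensions [L^-1 M T^-2].
t (time) has dimensions [T].
P (power) has dimensions [L^2 M T^-3].

Left side: [T]
Right side: [L^4 M^2 T^-5]

The two sides have different dimensions, so the equation is NOT dimensionally consistent.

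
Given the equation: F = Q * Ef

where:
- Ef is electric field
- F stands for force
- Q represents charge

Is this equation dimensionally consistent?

Yes

Ef (electric field) has dimensions [I^-1 L M T^-3].
F (force) has dimensions [L M T^-2].
Q (charge) has dimensions [I T].

Left side: [L M T^-2]
Right side: [L M T^-2]

Both sides have the same dimensions, so the equation is dimensionally consistent.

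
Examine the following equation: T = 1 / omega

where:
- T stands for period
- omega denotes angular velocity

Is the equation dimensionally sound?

Yes

T (period) has dimensions [T].
omega (angular velocity) has dimensions [T^-1].

Left side: [T]
Right side: [T]

Both sides have the same dimensions, so the equation is dimensionally consistent.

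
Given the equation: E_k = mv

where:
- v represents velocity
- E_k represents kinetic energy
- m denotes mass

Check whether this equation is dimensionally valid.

No

v (velocity) has dimensions [L T^-1].
E_k (kinetic energy) has dimensions [L^2 M T^-2].
m (mass) has dimensions [M].

Left side: [L^2 M T^-2]
Right side: [L M T^-1]

The two sides have different dimensions, so the equation is NOT dimensionally consistent.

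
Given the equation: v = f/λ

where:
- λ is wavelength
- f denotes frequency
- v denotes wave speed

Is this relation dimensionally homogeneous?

No

λ (wavelength) has dimensions [L].
f (frequency) has dimensions [T^-1].
v (wave speed) has dimensions [L T^-1].

Left side: [L T^-1]
Right side: [L^-1 T^-1]

The two sides have different dimensions, so the equation is NOT dimensionally consistent.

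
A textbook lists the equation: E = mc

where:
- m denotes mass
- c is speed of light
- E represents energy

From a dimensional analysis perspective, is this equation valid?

No

m (mass) has dimensions [M].
c (speed of light) has dimensions [L T^-1].
E (energy) has dimensions [L^2 M T^-2].

Left side: [L^2 M T^-2]
Right side: [L M T^-1]

The two sides have different dimensions, so the equation is NOT dimensionally consistent.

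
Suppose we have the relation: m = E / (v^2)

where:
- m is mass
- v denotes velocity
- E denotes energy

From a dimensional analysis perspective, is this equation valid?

Yes

m (mass) has dimensions [M].
v (velocity) has dimensions [L T^-1].
E (energy) has dimensions [L^2 M T^-2].

Left side: [M]
Right side: [M]

Both sides have the same dimensions, so the equation is dimensionally consistent.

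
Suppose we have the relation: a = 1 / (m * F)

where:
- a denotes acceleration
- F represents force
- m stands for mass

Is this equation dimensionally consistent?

No

a (acceleration) has dimensions [L T^-2].
F (force) has dimensions [L M T^-2].
m (mass) has dimensions [M].

Left side: [L T^-2]
Right side: [L^-1 M^-2 T^2]

The two sides have different dimensions, so the equation is NOT dimensionally consistent.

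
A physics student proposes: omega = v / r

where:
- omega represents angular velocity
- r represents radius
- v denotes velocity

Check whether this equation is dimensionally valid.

Yes

omega (angular velocity) has dimensions [T^-1].
r (radius) has dimensions [L].
v (velocity) has dimensions [L T^-1].

Left side: [T^-1]
Right side: [T^-1]

Both sides have the same dimensions, so the equation is dimensionally consistent.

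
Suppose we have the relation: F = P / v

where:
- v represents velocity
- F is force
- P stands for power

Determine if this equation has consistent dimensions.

Yes

v (velocity) has dimensions [L T^-1].
F (force) has dimensions [L M T^-2].
P (power) has dimensions [L^2 M T^-3].

Left side: [L M T^-2]
Right side: [L M T^-2]

Both sides have the same dimensions, so the equation is dimensionally consistent.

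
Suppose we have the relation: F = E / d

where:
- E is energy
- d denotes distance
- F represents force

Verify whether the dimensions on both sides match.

Yes

E (energy) has dimensions [L^2 M T^-2].
d (distance) has dimensions [L].
F (force) has dimensions [L M T^-2].

Left side: [L M T^-2]
Right side: [L M T^-2]

Both sides have the same dimensions, so the equation is dimensionally consistent.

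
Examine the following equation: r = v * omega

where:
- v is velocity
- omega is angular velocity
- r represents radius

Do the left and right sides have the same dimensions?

No

v (velocity) has dimensions [L T^-1].
omega (angular velocity) has dimensions [T^-1].
r (radius) has dimensions [L].

Left side: [L]
Right side: [L T^-2]

The two sides have different dimensions, so the equation is NOT dimensionally consistent.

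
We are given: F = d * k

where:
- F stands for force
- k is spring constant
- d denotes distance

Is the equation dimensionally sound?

Yes

F (force) has dimensions [L M T^-2].
k (spring constant) has dimensions [M T^-2].
d (distance) has dimensions [L].

Left side: [L M T^-2]
Right side: [L M T^-2]

Both sides have the same dimensions, so the equation is dimensionally consistent.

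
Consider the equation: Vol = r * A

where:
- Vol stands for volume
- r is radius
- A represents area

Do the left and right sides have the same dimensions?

Yes

Vol (volume) has dimensions [L^3].
r (radius) has dimensions [L].
A (area) has dimensions [L^2].

Left side: [L^3]
Right side: [L^3]

Both sides have the same dimensions, so the equation is dimensionally consistent.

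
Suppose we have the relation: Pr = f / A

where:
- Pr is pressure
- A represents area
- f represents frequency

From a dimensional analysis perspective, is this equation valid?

No

Pr (pressure) has dimensions [L^-1 M T^-2].
A (area) has dimensions [L^2].
f (frequency) has dimensions [T^-1].

Left side: [L^-1 M T^-2]
Right side: [L^-2 T^-1]

The two sides have different dimensions, so the equation is NOT dimensionally consistent.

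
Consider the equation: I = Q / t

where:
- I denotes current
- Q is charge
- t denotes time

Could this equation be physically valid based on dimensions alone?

Yes

I (current) has dimensions [I].
Q (charge) has dimensions [I T].
t (time) has dimensions [T].

Left side: [I]
Right side: [I]

Both sides have the same dimensions, so the equation is dimensionally consistent.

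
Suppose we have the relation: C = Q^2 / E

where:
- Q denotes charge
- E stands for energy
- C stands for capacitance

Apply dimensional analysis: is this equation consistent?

Yes

Q (charge) has dimensions [I T].
E (energy) has dimensions [L^2 M T^-2].
C (capacitance) has dimensions [I^2 L^-2 M^-1 T^4].

Left side: [I^2 L^-2 M^-1 T^4]
Right side: [I^2 L^-2 M^-1 T^4]

Both sides have the same dimensions, so the equation is dimensionally consistent.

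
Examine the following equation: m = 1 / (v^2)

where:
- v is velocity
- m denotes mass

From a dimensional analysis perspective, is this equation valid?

No

v (velocity) has dimensions [L T^-1].
m (mass) has dimensions [M].

Left side: [M]
Right side: [L^-2 T^2]

The two sides have different dimensions, so the equation is NOT dimensionally consistent.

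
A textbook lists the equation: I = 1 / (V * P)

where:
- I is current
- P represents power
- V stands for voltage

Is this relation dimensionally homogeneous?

No

I (current) has dimensions [I].
P (power) has dimensions [L^2 M T^-3].
V (voltage) has dimensions [I^-1 L^2 M T^-3].

Left side: [I]
Right side: [I L^-4 M^-2 T^6]

The two sides have different dimensions, so the equation is NOT dimensionally consistent.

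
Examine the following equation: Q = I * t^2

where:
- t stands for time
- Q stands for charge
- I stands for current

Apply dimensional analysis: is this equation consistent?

No

t (time) has dimensions [T].
Q (charge) has dimensions [I T].
I (current) has dimensions [I].

Left side: [I T]
Right side: [I T^2]

The two sides have different dimensions, so the equation is NOT dimensionally consistent.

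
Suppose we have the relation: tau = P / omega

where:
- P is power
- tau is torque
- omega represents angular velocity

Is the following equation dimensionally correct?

Yes

P (power) has dimensions [L^2 M T^-3].
tau (torque) has dimensions [L^2 M T^-2].
omega (angular velocity) has dimensions [T^-1].

Left side: [L^2 M T^-2]
Right side: [L^2 M T^-2]

Both sides have the same dimensions, so the equation is dimensionally consistent.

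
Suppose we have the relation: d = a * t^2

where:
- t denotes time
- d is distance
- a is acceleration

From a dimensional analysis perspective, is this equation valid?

Yes

t (time) has dimensions [T].
d (distance) has dimensions [L].
a (acceleration) has dimensions [L T^-2].

Left side: [L]
Right side: [L]

Both sides have the same dimensions, so the equation is dimensionally consistent.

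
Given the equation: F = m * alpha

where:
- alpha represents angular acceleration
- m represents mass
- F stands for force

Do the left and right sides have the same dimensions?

No

alpha (angular acceleration) has dimensions [T^-2].
m (mass) has dimensions [M].
F (force) has dimensions [L M T^-2].

Left side: [L M T^-2]
Right side: [M T^-2]

The two sides have different dimensions, so the equation is NOT dimensionally consistent.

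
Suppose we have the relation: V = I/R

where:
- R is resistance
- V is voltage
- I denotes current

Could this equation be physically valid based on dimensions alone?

No

R (resistance) has dimensions [I^-2 L^2 M T^-3].
V (voltage) has dimensions [I^-1 L^2 M T^-3].
I (current) has dimensions [I].

Left side: [I^-1 L^2 M T^-3]
Right side: [I^3 L^-2 M^-1 T^3]

The two sides have different dimensions, so the equation is NOT dimensionally consistent.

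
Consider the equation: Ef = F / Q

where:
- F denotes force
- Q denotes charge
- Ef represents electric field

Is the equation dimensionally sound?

Yes

F (force) has dimensions [L M T^-2].
Q (charge) has dimensions [I T].
Ef (electric field) has dimensions [I^-1 L M T^-3].

Left side: [I^-1 L M T^-3]
Right side: [I^-1 L M T^-3]

Both sides have the same dimensions, so the equation is dimensionally consistent.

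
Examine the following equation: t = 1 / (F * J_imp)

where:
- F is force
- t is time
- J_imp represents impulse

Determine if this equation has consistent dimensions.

No

F (force) has dimensions [L M T^-2].
t (time) has dimensions [T].
J_imp (impulse) has dimensions [L M T^-1].

Left side: [T]
Right side: [L^-2 M^-2 T^3]

The two sides have different dimensions, so the equation is NOT dimensionally consistent.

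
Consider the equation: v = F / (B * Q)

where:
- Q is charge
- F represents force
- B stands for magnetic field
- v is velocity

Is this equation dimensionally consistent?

Yes

Q (charge) has dimensions [I T].
F (force) has dimensions [L M T^-2].
B (magnetic field) has dimensions [I^-1 M T^-2].
v (velocity) has dimensions [L T^-1].

Left side: [L T^-1]
Right side: [L T^-1]

Both sides have the same dimensions, so the equation is dimensionally consistent.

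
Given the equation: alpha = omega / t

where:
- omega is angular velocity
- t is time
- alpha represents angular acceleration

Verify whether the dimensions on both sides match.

Yes

omega (angular velocity) has dimensions [T^-1].
t (time) has dimensions [T].
alpha (angular acceleration) has dimensions [T^-2].

Left side: [T^-2]
Right side: [T^-2]

Both sides have the same dimensions, so the equation is dimensionally consistent.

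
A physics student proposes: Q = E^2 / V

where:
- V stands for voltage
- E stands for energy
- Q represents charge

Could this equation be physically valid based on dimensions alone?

No

V (voltage) has dimensions [I^-1 L^2 M T^-3].
E (energy) has dimensions [L^2 M T^-2].
Q (charge) has dimensions [I T].

Left side: [I T]
Right side: [I L^2 M T^-1]

The two sides have different dimensions, so the equation is NOT dimensionally consistent.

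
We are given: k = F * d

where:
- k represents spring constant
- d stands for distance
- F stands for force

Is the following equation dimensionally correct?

No

k (spring constant) has dimensions [M T^-2].
d (distance) has dimensions [L].
F (force) has dimensions [L M T^-2].

Left side: [M T^-2]
Right side: [L^2 M T^-2]

The two sides have different dimensions, so the equation is NOT dimensionally consistent.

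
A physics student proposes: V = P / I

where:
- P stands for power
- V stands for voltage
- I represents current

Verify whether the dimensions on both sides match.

Yes

P (power) has dimensions [L^2 M T^-3].
V (voltage) has dimensions [I^-1 L^2 M T^-3].
I (current) has dimensions [I].

Left side: [I^-1 L^2 M T^-3]
Right side: [I^-1 L^2 M T^-3]

Both sides have the same dimensions, so the equation is dimensionally consistent.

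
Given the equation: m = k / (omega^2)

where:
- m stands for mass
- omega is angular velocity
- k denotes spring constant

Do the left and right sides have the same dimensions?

Yes

m (mass) has dimensions [M].
omega (angular velocity) has dimensions [T^-1].
k (spring constant) has dimensions [M T^-2].

Left side: [M]
Right side: [M]

Both sides have the same dimensions, so the equation is dimensionally consistent.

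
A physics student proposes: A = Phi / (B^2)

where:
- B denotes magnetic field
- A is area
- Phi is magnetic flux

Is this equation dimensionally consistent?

No

B (magnetic field) has dimensions [I^-1 M T^-2].
A (area) has dimensions [L^2].
Phi (magnetic flux) has dimensions [I^-1 L^2 M T^-2].

Left side: [L^2]
Right side: [I L^2 M^-1 T^2]

The two sides have different dimensions, so the equation is NOT dimensionally consistent.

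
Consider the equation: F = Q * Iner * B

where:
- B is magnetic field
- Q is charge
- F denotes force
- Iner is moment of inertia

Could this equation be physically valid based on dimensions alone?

No

B (magnetic field) has dimensions [I^-1 M T^-2].
Q (charge) has dimensions [I T].
F (force) has dimensions [L M T^-2].
Iner (moment of inertia) has dimensions [L^2 M].

Left side: [L M T^-2]
Right side: [L^2 M^2 T^-1]

The two sides have different dimensions, so the equation is NOT dimensionally consistent.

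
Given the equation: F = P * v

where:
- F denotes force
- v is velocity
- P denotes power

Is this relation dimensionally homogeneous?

No

F (force) has dimensions [L M T^-2].
v (velocity) has dimensions [L T^-1].
P (power) has dimensions [L^2 M T^-3].

Left side: [L M T^-2]
Right side: [L^3 M T^-4]

The two sides have different dimensions, so the equation is NOT dimensionally consistent.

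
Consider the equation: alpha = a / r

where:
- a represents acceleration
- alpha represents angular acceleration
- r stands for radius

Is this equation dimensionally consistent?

Yes

a (acceleration) has dimensions [L T^-2].
alpha (angular acceleration) has dimensions [T^-2].
r (radius) has dimensions [L].

Left side: [T^-2]
Right side: [T^-2]

Both sides have the same dimensions, so the equation is dimensionally consistent.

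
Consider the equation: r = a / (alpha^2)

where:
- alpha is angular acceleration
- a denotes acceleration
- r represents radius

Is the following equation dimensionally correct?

No

alpha (angular acceleration) has dimensions [T^-2].
a (acceleration) has dimensions [L T^-2].
r (radius) has dimensions [L].

Left side: [L]
Right side: [L T^2]

The two sides have different dimensions, so the equation is NOT dimensionally consistent.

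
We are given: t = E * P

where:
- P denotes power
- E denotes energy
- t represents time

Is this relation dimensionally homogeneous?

No

P (power) has dimensions [L^2 M T^-3].
E (energy) has dimensions [L^2 M T^-2].
t (time) has dimensions [T].

Left side: [T]
Right side: [L^4 M^2 T^-5]

The two sides have different dimensions, so the equation is NOT dimensionally consistent.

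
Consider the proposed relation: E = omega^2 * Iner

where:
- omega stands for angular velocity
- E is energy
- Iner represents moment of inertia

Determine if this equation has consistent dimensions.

Yes

omega (angular velocity) has dimensions [T^-1].
E (energy) has dimensions [L^2 M T^-2].
Iner (moment of inertia) has dimensions [L^2 M].

Left side: [L^2 M T^-2]
Right side: [L^2 M T^-2]

Both sides have the same dimensions, so the equation is dimensionally consistent.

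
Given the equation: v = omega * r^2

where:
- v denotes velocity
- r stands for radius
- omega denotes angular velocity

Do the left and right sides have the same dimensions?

No

v (velocity) has dimensions [L T^-1].
r (radius) has dimensions [L].
omega (angular velocity) has dimensions [T^-1].

Left side: [L T^-1]
Right side: [L^2 T^-1]

The two sides have different dimensions, so the equation is NOT dimensionally consistent.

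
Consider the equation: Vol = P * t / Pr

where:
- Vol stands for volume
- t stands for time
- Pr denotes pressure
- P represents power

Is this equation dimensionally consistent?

Yes

Vol (volume) has dimensions [L^3].
t (time) has dimensions [T].
Pr (pressure) has dimensions [L^-1 M T^-2].
P (power) has dimensions [L^2 M T^-3].

Left side: [L^3]
Right side: [L^3]

Both sides have the same dimensions, so the equation is dimensionally consistent.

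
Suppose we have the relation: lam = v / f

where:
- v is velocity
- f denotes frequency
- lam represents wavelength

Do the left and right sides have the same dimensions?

Yes

v (velocity) has dimensions [L T^-1].
f (frequency) has dimensions [T^-1].
lam (wavelength) has dimensions [L].

Left side: [L]
Right side: [L]

Both sides have the same dimensions, so the equation is dimensionally consistent.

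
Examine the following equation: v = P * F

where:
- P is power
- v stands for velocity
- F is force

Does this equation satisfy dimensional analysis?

No

P (power) has dimensions [L^2 M T^-3].
v (velocity) has dimensions [L T^-1].
F (force) has dimensions [L M T^-2].

Left side: [L T^-1]
Right side: [L^3 M^2 T^-5]

The two sides have different dimensions, so the equation is NOT dimensionally consistent.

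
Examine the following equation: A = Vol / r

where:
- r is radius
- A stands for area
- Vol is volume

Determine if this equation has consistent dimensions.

Yes

r (radius) has dimensions [L].
A (area) has dimensions [L^2].
Vol (volume) has dimensions [L^3].

Left side: [L^2]
Right side: [L^2]

Both sides have the same dimensions, so the equation is dimensionally consistent.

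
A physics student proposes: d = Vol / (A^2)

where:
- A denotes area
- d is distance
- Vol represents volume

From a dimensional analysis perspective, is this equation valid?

No

A (area) has dimensions [L^2].
d (distance) has dimensions [L].
Vol (volume) has dimensions [L^3].

Left side: [L]
Right side: [L^-1]

The two sides have different dimensions, so the equation is NOT dimensionally consistent.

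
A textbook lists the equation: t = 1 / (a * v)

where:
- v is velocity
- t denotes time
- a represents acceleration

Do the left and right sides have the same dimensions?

No

v (velocity) has dimensions [L T^-1].
t (time) has dimensions [T].
a (acceleration) has dimensions [L T^-2].

Left side: [T]
Right side: [L^-2 T^3]

The two sides have different dimensions, so the equation is NOT dimensionally consistent.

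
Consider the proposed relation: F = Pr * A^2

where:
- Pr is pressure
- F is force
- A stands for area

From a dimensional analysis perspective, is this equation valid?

No

Pr (pressure) has dimensions [L^-1 M T^-2].
F (force) has dimensions [L M T^-2].
A (area) has dimensions [L^2].

Left side: [L M T^-2]
Right side: [L^3 M T^-2]

The two sides have different dimensions, so the equation is NOT dimensionally consistent.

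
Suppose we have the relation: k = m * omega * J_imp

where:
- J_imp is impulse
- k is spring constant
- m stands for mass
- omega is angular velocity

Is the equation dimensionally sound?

No

J_imp (impulse) has dimensions [L M T^-1].
k (spring constant) has dimensions [M T^-2].
m (mass) has dimensions [M].
omega (angular velocity) has dimensions [T^-1].

Left side: [M T^-2]
Right side: [L M^2 T^-2]

The two sides have different dimensions, so the equation is NOT dimensionally consistent.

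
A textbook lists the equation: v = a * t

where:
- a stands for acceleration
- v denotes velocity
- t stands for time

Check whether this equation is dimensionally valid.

Yes

a (acceleration) has dimensions [L T^-2].
v (velocity) has dimensions [L T^-1].
t (time) has dimensions [T].

Left side: [L T^-1]
Right side: [L T^-1]

Both sides have the same dimensions, so the equation is dimensionally consistent.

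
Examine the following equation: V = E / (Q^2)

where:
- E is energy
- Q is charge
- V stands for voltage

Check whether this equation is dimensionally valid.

No

E (energy) has dimensions [L^2 M T^-2].
Q (charge) has dimensions [I T].
V (voltage) has dimensions [I^-1 L^2 M T^-3].

Left side: [I^-1 L^2 M T^-3]
Right side: [I^-2 L^2 M T^-4]

The two sides have different dimensions, so the equation is NOT dimensionally consistent.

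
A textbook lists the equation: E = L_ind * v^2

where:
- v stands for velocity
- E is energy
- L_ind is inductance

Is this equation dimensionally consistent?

No

v (velocity) has dimensions [L T^-1].
E (energy) has dimensions [L^2 M T^-2].
L_ind (inductance) has dimensions [I^-2 L^2 M T^-2].

Left side: [L^2 M T^-2]
Right side: [I^-2 L^4 M T^-4]

The two sides have different dimensions, so the equation is NOT dimensionally consistent.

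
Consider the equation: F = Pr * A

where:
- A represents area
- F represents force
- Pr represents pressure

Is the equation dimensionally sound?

Yes

A (area) has dimensions [L^2].
F (force) has dimensions [L M T^-2].
Pr (pressure) has dimensions [L^-1 M T^-2].

Left side: [L M T^-2]
Right side: [L M T^-2]

Both sides have the same dimensions, so the equation is dimensionally consistent.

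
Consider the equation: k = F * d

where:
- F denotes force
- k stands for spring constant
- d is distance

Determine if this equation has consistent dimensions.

No

F (force) has dimensions [L M T^-2].
k (spring constant) has dimensions [M T^-2].
d (distance) has dimensions [L].

Left side: [M T^-2]
Right side: [L^2 M T^-2]

The two sides have different dimensions, so the equation is NOT dimensionally consistent.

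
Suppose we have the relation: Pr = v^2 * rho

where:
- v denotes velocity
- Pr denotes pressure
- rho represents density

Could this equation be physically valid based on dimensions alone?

Yes

v (velocity) has dimensions [L T^-1].
Pr (pressure) has dimensions [L^-1 M T^-2].
rho (density) has dimensions [L^-3 M].

Left side: [L^-1 M T^-2]
Right side: [L^-1 M T^-2]

Both sides have the same dimensions, so the equation is dimensionally consistent.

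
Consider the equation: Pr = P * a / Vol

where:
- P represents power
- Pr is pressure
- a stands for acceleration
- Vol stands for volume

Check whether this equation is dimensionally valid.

No

P (power) has dimensions [L^2 M T^-3].
Pr (pressure) has dimensions [L^-1 M T^-2].
a (acceleration) has dimensions [L T^-2].
Vol (volume) has dimensions [L^3].

Left side: [L^-1 M T^-2]
Right side: [M T^-5]

The two sides have different dimensions, so the equation is NOT dimensionally consistent.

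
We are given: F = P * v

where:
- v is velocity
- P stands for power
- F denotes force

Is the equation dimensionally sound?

No

v (velocity) has dimensions [L T^-1].
P (power) has dimensions [L^2 M T^-3].
F (force) has dimensions [L M T^-2].

Left side: [L M T^-2]
Right side: [L^3 M T^-4]

The two sides have different dimensions, so the equation is NOT dimensionally consistent.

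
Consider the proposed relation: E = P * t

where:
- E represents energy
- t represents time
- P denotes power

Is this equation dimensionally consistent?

Yes

E (energy) has dimensions [L^2 M T^-2].
t (time) has dimensions [T].
P (power) has dimensions [L^2 M T^-3].

Left side: [L^2 M T^-2]
Right side: [L^2 M T^-2]

Both sides have the same dimensions, so the equation is dimensionally consistent.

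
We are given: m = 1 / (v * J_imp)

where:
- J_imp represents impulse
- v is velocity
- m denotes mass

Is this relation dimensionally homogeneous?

No

J_imp (impulse) has dimensions [L M T^-1].
v (velocity) has dimensions [L T^-1].
m (mass) has dimensions [M].

Left side: [M]
Right side: [L^-2 M^-1 T^2]

The two sides have different dimensions, so the equation is NOT dimensionally consistent.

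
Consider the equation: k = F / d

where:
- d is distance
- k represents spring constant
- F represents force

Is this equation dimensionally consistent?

Yes

d (distance) has dimensions [L].
k (spring constant) has dimensions [M T^-2].
F (force) has dimensions [L M T^-2].

Left side: [M T^-2]
Right side: [M T^-2]

Both sides have the same dimensions, so the equation is dimensionally consistent.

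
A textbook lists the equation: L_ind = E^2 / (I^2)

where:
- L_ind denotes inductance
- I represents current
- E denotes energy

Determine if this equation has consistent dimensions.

No

L_ind (inductance) has dimensions [I^-2 L^2 M T^-2].
I (current) has dimensions [I].
E (energy) has dimensions [L^2 M T^-2].

Left side: [I^-2 L^2 M T^-2]
Right side: [I^-2 L^4 M^2 T^-4]

The two sides have different dimensions, so the equation is NOT dimensionally consistent.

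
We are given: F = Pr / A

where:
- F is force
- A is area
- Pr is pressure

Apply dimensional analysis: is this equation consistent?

No

F (force) has dimensions [L M T^-2].
A (area) has dimensions [L^2].
Pr (pressure) has dimensions [L^-1 M T^-2].

Left side: [L M T^-2]
Right side: [L^-3 M T^-2]

The two sides have different dimensions, so the equation is NOT dimensionally consistent.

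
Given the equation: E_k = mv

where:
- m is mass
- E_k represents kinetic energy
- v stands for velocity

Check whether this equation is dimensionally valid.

No

m (mass) has dimensions [M].
E_k (kinetic energy) has dimensions [L^2 M T^-2].
v (velocity) has dimensions [L T^-1].

Left side: [L^2 M T^-2]
Right side: [L M T^-1]

The two sides have different dimensions, so the equation is NOT dimensionally consistent.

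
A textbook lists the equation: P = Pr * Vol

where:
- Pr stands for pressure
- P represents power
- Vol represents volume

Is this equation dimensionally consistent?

No

Pr (pressure) has dimensions [L^-1 M T^-2].
P (power) has dimensions [L^2 M T^-3].
Vol (volume) has dimensions [L^3].

Left side: [L^2 M T^-3]
Right side: [L^2 M T^-2]

The two sides have different dimensions, so the equation is NOT dimensionally consistent.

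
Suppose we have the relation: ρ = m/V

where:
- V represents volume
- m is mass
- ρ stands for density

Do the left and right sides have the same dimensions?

Yes

V (volume) has dimensions [L^3].
m (mass) has dimensions [M].
ρ (density) has dimensions [L^-3 M].

Left side: [L^-3 M]
Right side: [L^-3 M]

Both sides have the same dimensions, so the equation is dimensionally consistent.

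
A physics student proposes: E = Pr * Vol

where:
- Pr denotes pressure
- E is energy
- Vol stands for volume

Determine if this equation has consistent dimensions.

Yes

Pr (pressure) has dimensions [L^-1 M T^-2].
E (energy) has dimensions [L^2 M T^-2].
Vol (volume) has dimensions [L^3].

Left side: [L^2 M T^-2]
Right side: [L^2 M T^-2]

Both sides have the same dimensions, so the equation is dimensionally consistent.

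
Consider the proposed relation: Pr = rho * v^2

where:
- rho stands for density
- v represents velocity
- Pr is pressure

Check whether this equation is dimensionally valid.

Yes

rho (density) has dimensions [L^-3 M].
v (velocity) has dimensions [L T^-1].
Pr (pressure) has dimensions [L^-1 M T^-2].

Left side: [L^-1 M T^-2]
Right side: [L^-1 M T^-2]

Both sides have the same dimensions, so the equation is dimensionally consistent.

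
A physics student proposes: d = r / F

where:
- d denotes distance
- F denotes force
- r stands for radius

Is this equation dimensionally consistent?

No

d (distance) has dimensions [L].
F (force) has dimensions [L M T^-2].
r (radius) has dimensions [L].

Left side: [L]
Right side: [M^-1 T^2]

The two sides have different dimensions, so the equation is NOT dimensionally consistent.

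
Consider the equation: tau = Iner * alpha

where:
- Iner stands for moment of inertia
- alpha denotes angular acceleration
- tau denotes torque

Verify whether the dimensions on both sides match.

Yes

Iner (moment of inertia) has dimensions [L^2 M].
alpha (angular acceleration) has dimensions [T^-2].
tau (torque) has dimensions [L^2 M T^-2].

Left side: [L^2 M T^-2]
Right side: [L^2 M T^-2]

Both sides have the same dimensions, so the equation is dimensionally consistent.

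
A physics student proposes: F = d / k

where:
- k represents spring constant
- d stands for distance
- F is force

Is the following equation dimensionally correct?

No

k (spring constant) has dimensions [M T^-2].
d (distance) has dimensions [L].
F (force) has dimensions [L M T^-2].

Left side: [L M T^-2]
Right side: [L M^-1 T^2]

The two sides have different dimensions, so the equation is NOT dimensionally consistent.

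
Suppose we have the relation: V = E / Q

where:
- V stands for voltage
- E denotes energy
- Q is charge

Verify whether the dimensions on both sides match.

Yes

V (voltage) has dimensions [I^-1 L^2 M T^-3].
E (energy) has dimensions [L^2 M T^-2].
Q (charge) has dimensions [I T].

Left side: [I^-1 L^2 M T^-3]
Right side: [I^-1 L^2 M T^-3]

Both sides have the same dimensions, so the equation is dimensionally consistent.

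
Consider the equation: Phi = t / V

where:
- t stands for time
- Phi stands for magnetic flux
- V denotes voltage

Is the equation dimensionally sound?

No

t (time) has dimensions [T].
Phi (magnetic flux) has dimensions [I^-1 L^2 M T^-2].
V (voltage) has dimensions [I^-1 L^2 M T^-3].

Left side: [I^-1 L^2 M T^-2]
Right side: [I L^-2 M^-1 T^4]

The two sides have different dimensions, so the equation is NOT dimensionally consistent.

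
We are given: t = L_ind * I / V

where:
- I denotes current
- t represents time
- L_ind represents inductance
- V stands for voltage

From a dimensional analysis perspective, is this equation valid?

Yes

I (current) has dimensions [I].
t (time) has dimensions [T].
L_ind (inductance) has dimensions [I^-2 L^2 M T^-2].
V (voltage) has dimensions [I^-1 L^2 M T^-3].

Left side: [T]
Right side: [T]

Both sides have the same dimensions, so the equation is dimensionally consistent.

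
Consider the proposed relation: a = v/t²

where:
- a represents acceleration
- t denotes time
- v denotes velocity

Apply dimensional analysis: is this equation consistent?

No

a (acceleration) has dimensions [L T^-2].
t (time) has dimensions [T].
v (velocity) has dimensions [L T^-1].

Left side: [L T^-2]
Right side: [L T^-3]

The two sides have different dimensions, so the equation is NOT dimensionally consistent.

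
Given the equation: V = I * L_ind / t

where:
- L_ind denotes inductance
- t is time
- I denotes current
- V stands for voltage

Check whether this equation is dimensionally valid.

Yes

L_ind (inductance) has dimensions [I^-2 L^2 M T^-2].
t (time) has dimensions [T].
I (current) has dimensions [I].
V (voltage) has dimensions [I^-1 L^2 M T^-3].

Left side: [I^-1 L^2 M T^-3]
Right side: [I^-1 L^2 M T^-3]

Both sides have the same dimensions, so the equation is dimensionally consistent.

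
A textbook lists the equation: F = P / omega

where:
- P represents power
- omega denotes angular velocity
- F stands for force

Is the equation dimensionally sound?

No

P (power) has dimensions [L^2 M T^-3].
omega (angular velocity) has dimensions [T^-1].
F (force) has dimensions [L M T^-2].

Left side: [L M T^-2]
Right side: [L^2 M T^-2]

The two sides have different dimensions, so the equation is NOT dimensionally consistent.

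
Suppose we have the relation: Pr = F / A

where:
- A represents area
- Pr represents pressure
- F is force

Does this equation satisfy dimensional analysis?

Yes

A (area) has dimensions [L^2].
Pr (pressure) has dimensions [L^-1 M T^-2].
F (force) has dimensions [L M T^-2].

Left side: [L^-1 M T^-2]
Right side: [L^-1 M T^-2]

Both sides have the same dimensions, so the equation is dimensionally consistent.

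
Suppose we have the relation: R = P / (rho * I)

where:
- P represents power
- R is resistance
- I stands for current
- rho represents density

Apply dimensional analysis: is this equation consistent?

No

P (power) has dimensions [L^2 M T^-3].
R (resistance) has dimensions [I^-2 L^2 M T^-3].
I (current) has dimensions [I].
rho (density) has dimensions [L^-3 M].

Left side: [I^-2 L^2 M T^-3]
Right side: [I^-1 L^5 T^-3]

The two sides have different dimensions, so the equation is NOT dimensionally consistent.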